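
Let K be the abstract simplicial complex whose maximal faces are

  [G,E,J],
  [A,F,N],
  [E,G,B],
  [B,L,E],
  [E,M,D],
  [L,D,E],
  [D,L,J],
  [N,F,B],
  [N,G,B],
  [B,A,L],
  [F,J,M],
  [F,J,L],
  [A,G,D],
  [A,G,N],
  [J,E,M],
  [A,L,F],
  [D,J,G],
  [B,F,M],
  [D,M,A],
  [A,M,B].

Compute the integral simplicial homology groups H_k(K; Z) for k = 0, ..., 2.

Take the total order A < B < D < E < F < G < J < L < M < N on the vertex set. Then K (dimension 2) consists of the simplices:

  0-simplices (10): A, B, D, E, F, G, J, L, M, N
  1-simplices (30): AB, AD, AF, AG, AL, AM, AN, BE, BF, BG, BL, BM, BN, DE, DG, DJ, DL, DM, EG, EJ, EL, EM, FJ, FL, FM, FN, GJ, GN, JL, JM
  2-simplices (20): ABL, ABM, ADG, ADM, AFL, AFN, AGN, BEG, BEL, BFM, BFN, BGN, DEL, DEM, DGJ, DJL, EGJ, EJM, FJL, FJM

giving chain groups C_0 ≅ Z^10, C_1 ≅ Z^30, C_2 ≅ Z^20.

The boundary map ∂_1: C_1 → C_0 maps an edge to its endpoints' difference, ∂[p,q] = q − p.
The 10×30 boundary matrix has rank 9 and Smith normal form diag(1,1,1,1,1,1,1,1,1).

∂_2: C_2 → C_1 sends each 2-simplex [p,q,r] to [q,r] − [p,r] + [p,q]. For instance
  ∂AFL = FL − AL + AF,
  ∂ABL = BL − AL + AB.
The resulting 30×20 matrix has rank 20, and its Smith normal form has invariant factors (1,1,1,1,1,1,1,1,1,1,1,1,1,1,1,1,1,1,1,2).

Now H_k = ker ∂_k / im ∂_{k+1}, so:

  H_0: rank C_0 − rank ∂_1 = 10 − 9 = 1, and the invariant factors of ∂_1 are all 1, so H_0 ≅ Z.
  H_1: rank ker ∂_1 − rank ∂_2 = (30 − 9) − 20 = 1, and ∂_2 has invariant factor 2 > 1, so H_1 ≅ Z ⊕ Z/2.
  H_2: rank ker ∂_2 − rank ∂_3 = (20 − 20) − 0 = 0, and there is no ∂_3, so H_2 ≅ 0.

H_0 ≅ Z,  H_1 ≅ Z ⊕ Z/2,  H_2 = 0.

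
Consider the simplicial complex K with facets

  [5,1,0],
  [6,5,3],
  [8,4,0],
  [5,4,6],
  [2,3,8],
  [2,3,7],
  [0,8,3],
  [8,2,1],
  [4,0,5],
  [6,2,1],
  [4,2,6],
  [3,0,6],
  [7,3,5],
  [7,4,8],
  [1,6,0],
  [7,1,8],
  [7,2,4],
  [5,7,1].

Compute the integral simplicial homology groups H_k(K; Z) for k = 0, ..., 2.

K has 9 vertices, 27 edges, 18 triangles.
rank ∂_0 = 0, rank ∂_1 = 8 ⇒ b_0 = 9 − 0 − 8 = 1; all invariant factors of ∂_1 are 1 so no torsion. So H_0 = Z.
rank ∂_1 = 8, rank ∂_2 = 18 ⇒ b_1 = 27 − 8 − 18 = 1; ∂_2 has invariant factor(s) [2] giving torsion. So H_1 = Z ⊕ Z/2Z.
rank ∂_2 = 18, rank ∂_3 = 0 ⇒ b_2 = 18 − 18 − 0 = 0. So H_2 = 0.

H_0 = Z,  H_1 = Z ⊕ Z/2Z,  H_2 = 0.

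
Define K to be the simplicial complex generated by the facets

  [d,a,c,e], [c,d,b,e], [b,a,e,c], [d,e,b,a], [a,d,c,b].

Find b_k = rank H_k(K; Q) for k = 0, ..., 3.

b_0 = 1, b_1 = 0, b_2 = 0, b_3 = 1.

Fix the vertex order a < b < c < d < e and write every simplex with vertices in increasing order. Then dim K = 3 and the simplices of K are:

  0-simplices (5): a, b, c, d, e
  1-simplices (10): ab, ac, ad, ae, bc, bd, be, cd, ce, de
  2-simplices (10): abc, abd, abe, acd, ace, ade, bcd, bce, bde, cde
  3-simplices (5): abcd, abce, abde, acde, bcde

so the chain groups are C_0 ≅ Z^5, C_1 ≅ Z^10, C_2 ≅ Z^10, C_3 ≅ Z^5.

The boundary map ∂_1: C_1 → C_0 maps an edge to its endpoints' difference, ∂[p,q] = q − p. For instance
  ∂ac = c − a.
The 5×10 boundary matrix has rank 4 and Smith normal form diag(1,1,1,1).

Boundary ∂_2: C_2 → C_1 sends each 2-simplex [p,q,r] to [q,r] − [p,r] + [p,q]. For instance
  ∂ade = de − ae + ad,
  ∂abe = be − ae + ab.
As a 10×10 matrix over Z this has rank 6, with invariant factors (1,1,1,1,1,1).

∂_3: C_3 → C_2 sends each 3-simplex σ to the alternating sum Σ_i (−1)^i (σ with its i-th vertex removed). For instance
  ∂abce = bce − ace + abe − abc,
  ∂bcde = cde − bde + bce − bcd.
This gives a 10×5 integer matrix of rank 4; reducing to Smith normal form yields diagonal entries (1,1,1,1).

From H_k ≅ ker(∂_k) / im(∂_{k+1}) we obtain:

  H_0: rank C_0 − rank ∂_1 = 5 − 4 = 1, and the invariant factors of ∂_1 are all 1, so H_0 ≅ Z.
  H_1: rank ker ∂_1 − rank ∂_2 = (10 − 4) − 6 = 0, and the invariant factors of ∂_2 are all 1, so H_1 ≅ 0.
  H_2: rank ker ∂_2 − rank ∂_3 = (10 − 6) − 4 = 0, and the invariant factors of ∂_3 are all 1, so H_2 ≅ 0.
  H_3: rank ker ∂_3 − rank ∂_4 = (5 − 4) − 0 = 1, and there is no ∂_4, so H_3 ≅ Z.

(K is a triangulation of the 3-sphere S^3.)

Hence the Betti numbers are b_0 = 1, b_1 = 0, b_2 = 0, b_3 = 1.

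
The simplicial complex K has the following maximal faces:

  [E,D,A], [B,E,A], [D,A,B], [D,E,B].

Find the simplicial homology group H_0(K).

H_0 ≅ Z.

K has 4 vertices, 6 edges, 4 triangles.
rank ∂_0 = 0, rank ∂_1 = 3 ⇒ b_0 = 4 − 0 − 3 = 1; all invariant factors of ∂_1 are 1 so no torsion. So H_0 ≅ Z.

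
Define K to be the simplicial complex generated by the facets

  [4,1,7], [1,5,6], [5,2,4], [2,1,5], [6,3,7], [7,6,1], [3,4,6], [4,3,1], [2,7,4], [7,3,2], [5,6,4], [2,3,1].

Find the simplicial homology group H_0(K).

H_0 ≅ Z.

Take the total order 1 < 2 < 3 < 4 < 5 < 6 < 7 on the vertex set. Then K (dimension 2) consists of the simplices:

  0-simplices (7): [1], [2], [3], [4], [5], [6], [7]
  1-simplices (18): [1,2], [1,3], [1,4], [1,5], [1,6], [1,7], [2,3], [2,4], [2,5], [2,7], [3,4], [3,6], [3,7], [4,5], [4,6], [4,7], [5,6], [6,7]
  2-simplices (12): [1,2,3], [1,2,5], [1,3,4], [1,4,7], [1,5,6], [1,6,7], [2,3,7], [2,4,5], [2,4,7], [3,4,6], [3,6,7], [4,5,6]

giving chain groups C_0 ≅ Z^7, C_1 ≅ Z^18, C_2 ≅ Z^12.

Boundary ∂_1: C_1 → C_0 sends each edge [p,q] (with p < q) to q − p. For instance
  ∂[1,6] = [6] − [1].
The resulting 7×18 matrix has rank 6, and its Smith normal form has invariant factors (1,1,1,1,1,1).

The boundary map ∂_2: C_2 → C_1 acts by ∂[p,q,r] = [q,r] − [p,r] + [p,q]. For instance
  ∂[4,5,6] = [5,6] − [4,6] + [4,5],
  ∂[2,4,5] = [4,5] − [2,5] + [2,4].
As a 18×12 matrix over Z this has rank 12, with invariant factors (1,1,1,1,1,1,1,1,1,1,1,2).

From H_k ≅ ker(∂_k) / im(∂_{k+1}) we obtain:

  H_0: rank C_0 − rank ∂_1 = 7 − 6 = 1, and the invariant factors of ∂_1 are all 1, so H_0 = Z.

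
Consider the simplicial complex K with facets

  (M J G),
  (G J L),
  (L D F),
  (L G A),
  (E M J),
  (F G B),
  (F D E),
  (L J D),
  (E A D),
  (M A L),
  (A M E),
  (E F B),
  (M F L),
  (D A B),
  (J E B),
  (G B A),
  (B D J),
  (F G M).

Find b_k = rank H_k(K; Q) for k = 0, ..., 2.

We work with the vertex ordering A < B < D < E < F < G < J < L < M. The simplices of K, each written with vertices in increasing order, are:

  0-simplices (9): A, B, D, E, F, G, J, L, M
  1-simplices (27): AB, AD, AE, AG, AL, AM, BD, BE, BF, BG, BJ, DE, DF, DJ, DL, EF, EJ, EM, FG, FL, FM, GJ, GL, GM, JL, JM, LM
  2-simplices (18): ABD, ABG, ADE, AEM, AGL, ALM, BDJ, BEF, BEJ, BFG, DEF, DFL, DJL, EJM, FGM, FLM, GJL, GJM

Hence C_0 ≅ Z^9, C_1 ≅ Z^27, C_2 ≅ Z^18.

Boundary ∂_1: C_1 → C_0 is given by ∂[p,q] = [q] − [p].
The resulting 9×27 matrix has rank 8, and its Smith normal form has invariant factors (1,1,1,1,1,1,1,1).

∂_2: C_2 → C_1 acts by ∂[p,q,r] = [q,r] − [p,r] + [p,q]. For instance
  ∂FGM = GM − FM + FG,
  ∂DFL = FL − DL + DF.
As a 27×18 matrix over Z this has rank 18, with invariant factors (1,1,1,1,1,1,1,1,1,1,1,1,1,1,1,1,1,2).

Computing H_k = (kernel of ∂_k) / (image of ∂_{k+1}):

  H_0: rank C_0 − rank ∂_1 = 9 − 8 = 1, and the invariant factors of ∂_1 are all 1, so H_0 ≅ Z.
  H_1: rank ker ∂_1 − rank ∂_2 = (27 − 8) − 18 = 1, and ∂_2 has invariant factor 2 > 1, so H_1 ≅ Z ⊕ Z/2Z.
  H_2: rank ker ∂_2 − rank ∂_3 = (18 − 18) − 0 = 0, and there is no ∂_3, so H_2 ≅ 0.

As a check, the Euler characteristic is 9 − 27 + 18 = 0, which agrees with 1 − 1 + 0 = 0.

Hence the Betti numbers are b_0 = 1, b_1 = 1, b_2 = 0.

b_0 = 1, b_1 = 1, b_2 = 0.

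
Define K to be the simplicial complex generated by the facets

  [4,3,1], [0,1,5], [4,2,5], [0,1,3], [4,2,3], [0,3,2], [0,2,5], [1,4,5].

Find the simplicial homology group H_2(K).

Order the vertices as 0 < 1 < 2 < 3 < 4 < 5. Listing each simplex with vertices in this order, K has dimension 2 with simplices:

  0-simplices (6): [0], [1], [2], [3], [4], [5]
  1-simplices (12): [0,1], [0,2], [0,3], [0,5], [1,3], [1,4], [1,5], [2,3], [2,4], [2,5], [3,4], [4,5]
  2-simplices (8): [0,1,3], [0,1,5], [0,2,3], [0,2,5], [1,3,4], [1,4,5], [2,3,4], [2,4,5]

so the chain groups are C_0 ≅ Z^6, C_1 ≅ Z^12, C_2 ≅ Z^8.

∂_1: C_1 → C_0 is given by ∂[p,q] = [q] − [p].
This gives a 6×12 integer matrix of rank 5; reducing to Smith normal form yields diagonal entries (1,1,1,1,1).

The boundary map ∂_2: C_2 → C_1 maps a triangle to the signed sum of its edges. For instance
  ∂[1,4,5] = [4,5] − [1,5] + [1,4],
  ∂[2,3,4] = [3,4] − [2,4] + [2,3].
The resulting 12×8 matrix has rank 7, and its Smith normal form has invariant factors (1,1,1,1,1,1,1).

From H_k ≅ ker(∂_k) / im(∂_{k+1}) we obtain:

  H_2: rank ker ∂_2 − rank ∂_3 = (8 − 7) − 0 = 1, and there is no ∂_3, so H_2 ≅ Z.

(K is a triangulation of the 2-sphere S^2.)

H_2 ≅ Z.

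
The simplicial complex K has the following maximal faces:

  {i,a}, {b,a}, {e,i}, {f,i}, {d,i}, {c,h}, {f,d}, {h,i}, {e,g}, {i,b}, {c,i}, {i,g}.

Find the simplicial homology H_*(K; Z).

We work with the vertex ordering a < b < c < d < e < f < g < h < i. The simplices of K, each written with vertices in increasing order, are:

  0-simplices (9): a, b, c, d, e, f, g, h, i
  1-simplices (12): ab, ai, bi, ch, ci, df, di, eg, ei, fi, gi, hi

so the chain groups are C_0 ≅ Z^9, C_1 ≅ Z^12.

The boundary map ∂_1: C_1 → C_0 is given by ∂[p,q] = [q] − [p]. For instance
  ∂gi = i − g.
This gives a 9×12 integer matrix of rank 8; reducing to Smith normal form yields diagonal entries (1,1,1,1,1,1,1,1).

From H_k ≅ ker(∂_k) / im(∂_{k+1}) we obtain:

  H_0: rank C_0 − rank ∂_1 = 9 − 8 = 1, and the invariant factors of ∂_1 are all 1, so H_0 ≅ Z.
  H_1: rank ker ∂_1 − rank ∂_2 = (12 − 8) − 0 = 4, and there is no ∂_2, so H_1 ≅ Z^4.

As a check, the Euler characteristic is 9 − 12 = -3, which agrees with 1 − 4 = -3.
(K is a triangulation of a wedge of 4 circles.)

H_0 ≅ Z,  H_1 ≅ Z^4.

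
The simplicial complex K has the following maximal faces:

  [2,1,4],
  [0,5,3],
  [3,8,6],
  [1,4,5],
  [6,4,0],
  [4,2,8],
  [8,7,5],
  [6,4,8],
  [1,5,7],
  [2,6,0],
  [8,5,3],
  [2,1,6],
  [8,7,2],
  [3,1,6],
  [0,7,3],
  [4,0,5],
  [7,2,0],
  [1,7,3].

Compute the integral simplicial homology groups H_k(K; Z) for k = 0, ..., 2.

H_0 ≅ Z,  H_1 ≅ Z × Z/2,  H_2 = 0.

We work with the vertex ordering 0 < 1 < 2 < 3 < 4 < 5 < 6 < 7 < 8. The simplices of K, each written with vertices in increasing order, are:

  0-simplices (9): [0], [1], [2], [3], [4], [5], [6], [7], [8]
  1-simplices (27): (27 of them)
  2-simplices (18): [0,2,6], [0,2,7], [0,3,5], [0,3,7], [0,4,5], [0,4,6], [1,2,4], [1,2,6], [1,3,6], [1,3,7], [1,4,5], [1,5,7], [2,4,8], [2,7,8], [3,5,8], [3,6,8], [4,6,8], [5,7,8]

so the chain groups are C_0 ≅ Z^9, C_1 ≅ Z^27, C_2 ≅ Z^18.

The boundary map ∂_1: C_1 → C_0 is given by ∂[p,q] = [q] − [p].
The resulting 9×27 matrix has rank 8, and its Smith normal form has invariant factors (1,1,1,1,1,1,1,1).

∂_2: C_2 → C_1 maps a triangle to the signed sum of its edges. For instance
  ∂[2,4,8] = [4,8] − [2,8] + [2,4],
  ∂[5,7,8] = [7,8] − [5,8] + [5,7].
This gives a 27×18 integer matrix of rank 18; reducing to Smith normal form yields diagonal entries (1,1,1,1,1,1,1,1,1,1,1,1,1,1,1,1,1,2).

From H_k ≅ ker(∂_k) / im(∂_{k+1}) we obtain:

  H_0: rank C_0 − rank ∂_1 = 9 − 8 = 1, and the invariant factors of ∂_1 are all 1, so H_0 ≅ Z.
  H_1: rank ker ∂_1 − rank ∂_2 = (27 − 8) − 18 = 1, and ∂_2 has invariant factor 2 > 1, so H_1 ≅ Z × Z/2.
  H_2: rank ker ∂_2 − rank ∂_3 = (18 − 18) − 0 = 0, and there is no ∂_3, so H_2 ≅ 0.

As a check, the Euler characteristic is 9 − 27 + 18 = 0, which agrees with 1 − 1 + 0 = 0.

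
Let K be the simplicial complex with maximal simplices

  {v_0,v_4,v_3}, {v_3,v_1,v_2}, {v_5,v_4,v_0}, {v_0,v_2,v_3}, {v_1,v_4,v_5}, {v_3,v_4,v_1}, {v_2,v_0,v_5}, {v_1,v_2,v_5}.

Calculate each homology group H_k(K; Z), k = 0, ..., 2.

We work with the vertex ordering v_0 < v_1 < v_2 < v_3 < v_4 < v_5. The simplices of K, each written with vertices in increasing order, are:

  0-simplices (6): [v_0], [v_1], [v_2], [v_3], [v_4], [v_5]
  1-simplices (12): [v_0,v_2], [v_0,v_3], [v_0,v_4], [v_0,v_5], [v_1,v_2], [v_1,v_3], [v_1,v_4], [v_1,v_5], [v_2,v_3], [v_2,v_5], [v_3,v_4], [v_4,v_5]
  2-simplices (8): [v_0,v_2,v_3], [v_0,v_2,v_5], [v_0,v_3,v_4], [v_0,v_4,v_5], [v_1,v_2,v_3], [v_1,v_2,v_5], [v_1,v_3,v_4], [v_1,v_4,v_5]

Hence C_0 ≅ Z^6, C_1 ≅ Z^12, C_2 ≅ Z^8.

Boundary ∂_1: C_1 → C_0 maps an edge to its endpoints' difference, ∂[p,q] = q − p. For instance
  ∂[v_0,v_4] = [v_4] − [v_0].
The 6×12 boundary matrix has rank 5 and Smith normal form diag(1,1,1,1,1).

∂_2: C_2 → C_1 sends each 2-simplex [p,q,r] to [q,r] − [p,r] + [p,q]. For instance
  ∂[v_0,v_4,v_5] = [v_4,v_5] − [v_0,v_5] + [v_0,v_4],
  ∂[v_1,v_3,v_4] = [v_3,v_4] − [v_1,v_4] + [v_1,v_3].
This gives a 12×8 integer matrix of rank 7; reducing to Smith normal form yields diagonal entries (1,1,1,1,1,1,1).

Now H_k = ker ∂_k / im ∂_{k+1}, so:

  H_0: rank C_0 − rank ∂_1 = 6 − 5 = 1, and the invariant factors of ∂_1 are all 1, so H_0 ≅ Z.
  H_1: rank ker ∂_1 − rank ∂_2 = (12 − 5) − 7 = 0, and the invariant factors of ∂_2 are all 1, so H_1 ≅ 0.
  H_2: rank ker ∂_2 − rank ∂_3 = (8 − 7) − 0 = 1, and there is no ∂_3, so H_2 ≅ Z.

As a check, the Euler characteristic is 6 − 12 + 8 = 2, which agrees with 1 − 0 + 1 = 2.
(K is a triangulation of the 2-sphere S^2.)

H_0 ≅ Z,  H_1 = 0,  H_2 ≅ Z.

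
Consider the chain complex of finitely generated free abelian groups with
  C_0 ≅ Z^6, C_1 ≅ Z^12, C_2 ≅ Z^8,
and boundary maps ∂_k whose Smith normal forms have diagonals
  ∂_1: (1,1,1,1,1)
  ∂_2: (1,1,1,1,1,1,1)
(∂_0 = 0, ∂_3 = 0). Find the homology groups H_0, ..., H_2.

H_0 = Z,  H_1 = 0,  H_2 = Z.

H_0: b_0 = 6 − 0 − 5 = 1; torsion from ∂_1 factors > 1: none. So H_0 = Z.
H_1: b_1 = 12 − 5 − 7 = 0; torsion from ∂_2 factors > 1: none. So H_1 = 0.
H_2: b_2 = 8 − 7 − 0 = 1; torsion from ∂_3 factors > 1: none. So H_2 = Z.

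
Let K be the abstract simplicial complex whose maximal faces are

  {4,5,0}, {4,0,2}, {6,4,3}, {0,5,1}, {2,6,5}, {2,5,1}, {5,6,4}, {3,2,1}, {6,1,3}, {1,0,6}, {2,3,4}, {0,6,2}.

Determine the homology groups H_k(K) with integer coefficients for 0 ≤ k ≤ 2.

H_0 ≅ Z,  H_1 ≅ Z/2,  H_2 = 0.

Take the total order 0 < 1 < 2 < 3 < 4 < 5 < 6 on the vertex set. Then K (dimension 2) consists of the simplices:

  0-simplices (7): [0], [1], [2], [3], [4], [5], [6]
  1-simplices (18): [0,1], [0,2], [0,4], [0,5], [0,6], [1,2], [1,3], [1,5], [1,6], [2,3], [2,4], [2,5], [2,6], [3,4], [3,6], [4,5], [4,6], [5,6]
  2-simplices (12): [0,1,5], [0,1,6], [0,2,4], [0,2,6], [0,4,5], [1,2,3], [1,2,5], [1,3,6], [2,3,4], [2,5,6], [3,4,6], [4,5,6]

Hence C_0 ≅ Z^7, C_1 ≅ Z^18, C_2 ≅ Z^12.

∂_1: C_1 → C_0 sends each edge [p,q] (with p < q) to q − p.
The resulting 7×18 matrix has rank 6, and its Smith normal form has invariant factors (1,1,1,1,1,1).

The boundary map ∂_2: C_2 → C_1 maps a triangle to the signed sum of its edges. For instance
  ∂[0,2,4] = [2,4] − [0,4] + [0,2],
  ∂[1,2,3] = [2,3] − [1,3] + [1,2].
This gives a 18×12 integer matrix of rank 12; reducing to Smith normal form yields diagonal entries (1,1,1,1,1,1,1,1,1,1,1,2).

Now H_k = ker ∂_k / im ∂_{k+1}, so:

  H_0: rank C_0 − rank ∂_1 = 7 − 6 = 1, and the invariant factors of ∂_1 are all 1, so H_0 = Z.
  H_1: rank ker ∂_1 − rank ∂_2 = (18 − 6) − 12 = 0, and ∂_2 has invariant factor 2 > 1, so H_1 = Z/2.
  H_2: rank ker ∂_2 − rank ∂_3 = (12 − 12) − 0 = 0, and there is no ∂_3, so H_2 = 0.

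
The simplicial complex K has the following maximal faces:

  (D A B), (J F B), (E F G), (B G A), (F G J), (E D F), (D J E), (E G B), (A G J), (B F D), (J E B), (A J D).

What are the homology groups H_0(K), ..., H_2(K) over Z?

We work with the vertex ordering A < B < D < E < F < G < J. The simplices of K, each written with vertices in increasing order, are:

  0-simplices (7): A, B, D, E, F, G, J
  1-simplices (18): AB, AD, AG, AJ, BD, BE, BF, BG, BJ, DE, DF, DJ, EF, EG, EJ, FG, FJ, GJ
  2-simplices (12): ABD, ABG, ADJ, AGJ, BDF, BEG, BEJ, BFJ, DEF, DEJ, EFG, FGJ

Hence C_0 ≅ Z^7, C_1 ≅ Z^18, C_2 ≅ Z^12.

The boundary map ∂_1: C_1 → C_0 maps an edge to its endpoints' difference, ∂[p,q] = q − p. For instance
  ∂BD = D − B.
This gives a 7×18 integer matrix of rank 6; reducing to Smith normal form yields diagonal entries (1,1,1,1,1,1).

The boundary map ∂_2: C_2 → C_1 acts by ∂[p,q,r] = [q,r] − [p,r] + [p,q]. For instance
  ∂DEJ = EJ − DJ + DE,
  ∂BDF = DF − BF + BD.
The 18×12 boundary matrix has rank 12 and Smith normal form diag(1,1,1,1,1,1,1,1,1,1,1,2).

Computing H_k = (kernel of ∂_k) / (image of ∂_{k+1}):

  H_0: rank C_0 − rank ∂_1 = 7 − 6 = 1, and the invariant factors of ∂_1 are all 1, so H_0 ≅ Z.
  H_1: rank ker ∂_1 − rank ∂_2 = (18 − 6) − 12 = 0, and ∂_2 has invariant factor 2 > 1, so H_1 ≅ Z/2.
  H_2: rank ker ∂_2 − rank ∂_3 = (12 − 12) − 0 = 0, and there is no ∂_3, so H_2 ≅ 0.

H_0 = Z,  H_1 = Z/2,  H_2 = 0.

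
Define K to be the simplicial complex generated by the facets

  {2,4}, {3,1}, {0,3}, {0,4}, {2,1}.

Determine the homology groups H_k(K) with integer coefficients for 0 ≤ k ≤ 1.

Take the total order 0 < 1 < 2 < 3 < 4 on the vertex set. Then K (dimension 1) consists of the simplices:

  0-simplices (5): [0], [1], [2], [3], [4]
  1-simplices (5): [0,3], [0,4], [1,2], [1,3], [2,4]

Hence C_0 ≅ Z^5, C_1 ≅ Z^5.

The boundary map ∂_1: C_1 → C_0 is given by ∂[p,q] = [q] − [p].
The resulting 5×5 matrix has rank 4, and its Smith normal form has invariant factors (1,1,1,1).

Computing H_k = (kernel of ∂_k) / (image of ∂_{k+1}):

  H_0: rank C_0 − rank ∂_1 = 5 − 4 = 1, and the invariant factors of ∂_1 are all 1, so H_0 = Z.
  H_1: rank ker ∂_1 − rank ∂_2 = (5 − 4) − 0 = 1, and there is no ∂_2, so H_1 = Z.

H_0 ≅ Z,  H_1 ≅ Z.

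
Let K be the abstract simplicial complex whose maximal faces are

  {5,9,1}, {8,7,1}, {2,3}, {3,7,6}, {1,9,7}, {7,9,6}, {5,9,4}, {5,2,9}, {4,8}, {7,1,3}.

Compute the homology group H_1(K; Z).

H_1 = Z^2.

Order the vertices as 1 < 2 < 3 < 4 < 5 < 6 < 7 < 8 < 9. Listing each simplex with vertices in this order, K has dimension 2 with simplices:

  0-simplices (9): [1], [2], [3], [4], [5], [6], [7], [8], [9]
  1-simplices (18): [1,3], [1,5], [1,7], [1,8], [1,9], [2,3], [2,5], [2,9], [3,6], [3,7], [4,5], [4,8], [4,9], [5,9], [6,7], [6,9], [7,8], [7,9]
  2-simplices (8): [1,3,7], [1,5,9], [1,7,8], [1,7,9], [2,5,9], [3,6,7], [4,5,9], [6,7,9]

so the chain groups are C_0 ≅ Z^9, C_1 ≅ Z^18, C_2 ≅ Z^8.

∂_1: C_1 → C_0 maps an edge to its endpoints' difference, ∂[p,q] = q − p. For instance
  ∂[2,5] = [5] − [2].
The 9×18 boundary matrix has rank 8 and Smith normal form diag(1,1,1,1,1,1,1,1).

The boundary map ∂_2: C_2 → C_1 acts by ∂[p,q,r] = [q,r] − [p,r] + [p,q]. For instance
  ∂[1,7,9] = [7,9] − [1,9] + [1,7],
  ∂[1,3,7] = [3,7] − [1,7] + [1,3].
The 18×8 boundary matrix has rank 8 and Smith normal form diag(1,1,1,1,1,1,1,1).

Computing H_k = (kernel of ∂_k) / (image of ∂_{k+1}):

  H_1: rank ker ∂_1 − rank ∂_2 = (18 − 8) − 8 = 2, and the invariant factors of ∂_2 are all 1, so H_1 = Z^2.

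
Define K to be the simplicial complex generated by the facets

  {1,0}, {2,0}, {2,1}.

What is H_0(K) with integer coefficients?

H_0 ≅ Z.

Order the vertices as 0 < 1 < 2. Listing each simplex with vertices in this order, K has dimension 1 with simplices:

  0-simplices (3): [0], [1], [2]
  1-simplices (3): [0,1], [0,2], [1,2]

Hence C_0 ≅ Z^3, C_1 ≅ Z^3.

The boundary map ∂_1: C_1 → C_0 maps an edge to its endpoints' difference, ∂[p,q] = q − p. For instance
  ∂[0,1] = [1] − [0].
The 3×3 boundary matrix has rank 2 and Smith normal form diag(1,1).

From H_k ≅ ker(∂_k) / im(∂_{k+1}) we obtain:

  H_0: rank C_0 − rank ∂_1 = 3 − 2 = 1, and the invariant factors of ∂_1 are all 1, so H_0 = Z.

(K is a triangulation of the circle S^1.)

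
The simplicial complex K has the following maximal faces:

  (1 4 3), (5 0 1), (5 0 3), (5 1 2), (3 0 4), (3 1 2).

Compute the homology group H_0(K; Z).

K has 6 vertices, 12 edges, 6 triangles.
rank ∂_0 = 0, rank ∂_1 = 5 ⇒ b_0 = 6 − 0 − 5 = 1; all invariant factors of ∂_1 are 1 so no torsion. So H_0 ≅ Z.

H_0 = Z.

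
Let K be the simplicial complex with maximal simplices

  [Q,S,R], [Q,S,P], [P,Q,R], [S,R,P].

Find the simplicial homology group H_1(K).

H_1 ≅ 0.

We work with the vertex ordering P < Q < R < S. The simplices of K, each written with vertices in increasing order, are:

  0-simplices (4): P, Q, R, S
  1-simplices (6): PQ, PR, PS, QR, QS, RS
  2-simplices (4): PQR, PQS, PRS, QRS

Hence C_0 ≅ Z^4, C_1 ≅ Z^6, C_2 ≅ Z^4.

The boundary map ∂_1: C_1 → C_0 sends each edge [p,q] (with p < q) to q − p.
The 4×6 boundary matrix has rank 3 and Smith normal form diag(1,1,1).

The boundary map ∂_2: C_2 → C_1 maps a triangle to the signed sum of its edges. For instance
  ∂PQR = QR − PR + PQ,
  ∂PQS = QS − PS + PQ.
This gives a 6×4 integer matrix of rank 3; reducing to Smith normal form yields diagonal entries (1,1,1).

Now H_k = ker ∂_k / im ∂_{k+1}, so:

  H_1: rank ker ∂_1 − rank ∂_2 = (6 − 3) − 3 = 0, and the invariant factors of ∂_2 are all 1, so H_1 ≅ 0.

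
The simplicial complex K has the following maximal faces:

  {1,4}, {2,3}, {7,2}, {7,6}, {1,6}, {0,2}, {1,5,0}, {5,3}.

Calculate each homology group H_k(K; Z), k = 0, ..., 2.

H_0 = Z,  H_1 = Z^2,  H_2 = 0.

Order the vertices as 0 < 1 < 2 < 3 < 4 < 5 < 6 < 7. Listing each simplex with vertices in this order, K has dimension 2 with simplices:

  0-simplices (8): [0], [1], [2], [3], [4], [5], [6], [7]
  1-simplices (10): [0,1], [0,2], [0,5], [1,4], [1,5], [1,6], [2,3], [2,7], [3,5], [6,7]
  2-simplices (1): [0,1,5]

so the chain groups are C_0 ≅ Z^8, C_1 ≅ Z^10, C_2 ≅ Z^1.

Boundary ∂_1: C_1 → C_0 maps an edge to its endpoints' difference, ∂[p,q] = q − p. For instance
  ∂[1,4] = [4] − [1].
This gives a 8×10 integer matrix of rank 7; reducing to Smith normal form yields diagonal entries (1,1,1,1,1,1,1).

∂_2: C_2 → C_1 sends each 2-simplex [p,q,r] to [q,r] − [p,r] + [p,q]. For instance
  ∂[0,1,5] = [1,5] − [0,5] + [0,1].
As a 10×1 matrix over Z this has rank 1, with invariant factors (1).

Now H_k = ker ∂_k / im ∂_{k+1}, so:

  H_0: rank C_0 − rank ∂_1 = 8 − 7 = 1, and the invariant factors of ∂_1 are all 1, so H_0 = Z.
  H_1: rank ker ∂_1 − rank ∂_2 = (10 − 7) − 1 = 2, and the invariant factors of ∂_2 are all 1, so H_1 = Z^2.
  H_2: rank ker ∂_2 − rank ∂_3 = (1 − 1) − 0 = 0, and there is no ∂_3, so H_2 = 0.

As a check, the Euler characteristic is 8 − 10 + 1 = -1, which agrees with 1 − 2 + 0 = -1.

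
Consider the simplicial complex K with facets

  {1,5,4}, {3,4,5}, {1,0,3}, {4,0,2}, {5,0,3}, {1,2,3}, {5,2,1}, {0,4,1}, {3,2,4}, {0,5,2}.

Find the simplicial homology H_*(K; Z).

K has 6 vertices, 15 edges, 10 triangles.
rank ∂_0 = 0, rank ∂_1 = 5 ⇒ b_0 = 6 − 0 − 5 = 1; all invariant factors of ∂_1 are 1 so no torsion. So H_0 = Z.
rank ∂_1 = 5, rank ∂_2 = 10 ⇒ b_1 = 15 − 5 − 10 = 0; ∂_2 has invariant factor(s) [2] giving torsion. So H_1 = Z/2Z.
rank ∂_2 = 10, rank ∂_3 = 0 ⇒ b_2 = 10 − 10 − 0 = 0. So H_2 = 0.

H_0 ≅ Z,  H_1 ≅ Z/2Z,  H_2 = 0.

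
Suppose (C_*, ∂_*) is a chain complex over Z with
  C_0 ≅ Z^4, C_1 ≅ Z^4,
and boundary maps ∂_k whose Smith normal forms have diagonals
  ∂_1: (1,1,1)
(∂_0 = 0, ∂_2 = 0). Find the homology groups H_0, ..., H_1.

H_0 ≅ Z,  H_1 ≅ Z.

H_0: b_0 = 4 − 0 − 3 = 1; torsion from ∂_1 factors > 1: none. So H_0 ≅ Z.
H_1: b_1 = 4 − 3 − 0 = 1; torsion from ∂_2 factors > 1: none. So H_1 ≅ Z.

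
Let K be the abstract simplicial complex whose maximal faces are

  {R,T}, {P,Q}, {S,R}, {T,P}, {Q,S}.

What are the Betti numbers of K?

b_0 = 1, b_1 = 1.

Take the total order P < Q < R < S < T on the vertex set. Then K (dimension 1) consists of the simplices:

  0-simplices (5): P, Q, R, S, T
  1-simplices (5): PQ, PT, QS, RS, RT

Hence C_0 ≅ Z^5, C_1 ≅ Z^5.

∂_1: C_1 → C_0 sends each edge [p,q] (with p < q) to q − p.
This gives a 5×5 integer matrix of rank 4; reducing to Smith normal form yields diagonal entries (1,1,1,1).

Computing H_k = (kernel of ∂_k) / (image of ∂_{k+1}):

  H_0: rank C_0 − rank ∂_1 = 5 − 4 = 1, and the invariant factors of ∂_1 are all 1, so H_0 ≅ Z.
  H_1: rank ker ∂_1 − rank ∂_2 = (5 − 4) − 0 = 1, and there is no ∂_2, so H_1 ≅ Z.

As a check, the Euler characteristic is 5 − 5 = 0, which agrees with 1 − 1 = 0.

Hence the Betti numbers are b_0 = 1, b_1 = 1.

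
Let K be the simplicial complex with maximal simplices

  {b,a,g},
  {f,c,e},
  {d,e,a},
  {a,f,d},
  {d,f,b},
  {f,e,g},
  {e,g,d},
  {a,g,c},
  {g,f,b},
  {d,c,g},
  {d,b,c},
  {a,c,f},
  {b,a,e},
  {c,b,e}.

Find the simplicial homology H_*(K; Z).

H_0 ≅ Z,  H_1 ≅ Z^2,  H_2 ≅ Z.

Order the vertices as a < b < c < d < e < f < g. Listing each simplex with vertices in this order, K has dimension 2 with simplices:

  0-simplices (7): a, b, c, d, e, f, g
  1-simplices (21): ab, ac, ad, ae, af, ag, bc, bd, be, bf, bg, cd, ce, cf, cg, de, df, dg, ef, eg, fg
  2-simplices (14): abe, abg, acf, acg, ade, adf, bcd, bce, bdf, bfg, cdg, cef, deg, efg

giving chain groups C_0 ≅ Z^7, C_1 ≅ Z^21, C_2 ≅ Z^14.

The boundary map ∂_1: C_1 → C_0 maps an edge to its endpoints' difference, ∂[p,q] = q − p. For instance
  ∂bf = f − b.
The 7×21 boundary matrix has rank 6 and Smith normal form diag(1,1,1,1,1,1).

Boundary ∂_2: C_2 → C_1 maps a triangle to the signed sum of its edges. For instance
  ∂acf = cf − af + ac,
  ∂bcd = cd − bd + bc.
The 21×14 boundary matrix has rank 13 and Smith normal form diag(1,1,1,1,1,1,1,1,1,1,1,1,1).

Now H_k = ker ∂_k / im ∂_{k+1}, so:

  H_0: rank C_0 − rank ∂_1 = 7 − 6 = 1, and the invariant factors of ∂_1 are all 1, so H_0 = Z.
  H_1: rank ker ∂_1 − rank ∂_2 = (21 − 6) − 13 = 2, and the invariant factors of ∂_2 are all 1, so H_1 = Z^2.
  H_2: rank ker ∂_2 − rank ∂_3 = (14 − 13) − 0 = 1, and there is no ∂_3, so H_2 = Z.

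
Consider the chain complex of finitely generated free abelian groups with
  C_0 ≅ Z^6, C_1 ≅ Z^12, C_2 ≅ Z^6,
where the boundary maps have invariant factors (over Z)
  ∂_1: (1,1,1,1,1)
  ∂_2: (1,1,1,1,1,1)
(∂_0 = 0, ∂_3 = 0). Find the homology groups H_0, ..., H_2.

H_0 ≅ Z,  H_1 ≅ Z,  H_2 = 0.

H_0: b_0 = 6 − 0 − 5 = 1; torsion from ∂_1 factors > 1: none. So H_0 ≅ Z.
H_1: b_1 = 12 − 5 − 6 = 1; torsion from ∂_2 factors > 1: none. So H_1 ≅ Z.
H_2: b_2 = 6 − 6 − 0 = 0; torsion from ∂_3 factors > 1: none. So H_2 ≅ 0.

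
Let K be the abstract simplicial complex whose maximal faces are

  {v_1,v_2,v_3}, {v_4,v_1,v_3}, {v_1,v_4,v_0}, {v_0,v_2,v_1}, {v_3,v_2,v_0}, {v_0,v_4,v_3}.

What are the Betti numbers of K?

b_0 = 1, b_1 = 0, b_2 = 1.

We work with the vertex ordering v_0 < v_1 < v_2 < v_3 < v_4. The simplices of K, each written with vertices in increasing order, are:

  0-simplices (5): [v_0], [v_1], [v_2], [v_3], [v_4]
  1-simplices (9): [v_0,v_1], [v_0,v_2], [v_0,v_3], [v_0,v_4], [v_1,v_2], [v_1,v_3], [v_1,v_4], [v_2,v_3], [v_3,v_4]
  2-simplices (6): [v_0,v_1,v_2], [v_0,v_1,v_4], [v_0,v_2,v_3], [v_0,v_3,v_4], [v_1,v_2,v_3], [v_1,v_3,v_4]

giving chain groups C_0 ≅ Z^5, C_1 ≅ Z^9, C_2 ≅ Z^6.

∂_1: C_1 → C_0 is given by ∂[p,q] = [q] − [p].
The 5×9 boundary matrix has rank 4 and Smith normal form diag(1,1,1,1).

∂_2: C_2 → C_1 acts by ∂[p,q,r] = [q,r] − [p,r] + [p,q]. For instance
  ∂[v_0,v_1,v_4] = [v_1,v_4] − [v_0,v_4] + [v_0,v_1],
  ∂[v_1,v_2,v_3] = [v_2,v_3] − [v_1,v_3] + [v_1,v_2].
The 9×6 boundary matrix has rank 5 and Smith normal form diag(1,1,1,1,1).

Reading off H_k = ker ∂_k / im ∂_{k+1}:

  H_0: rank C_0 − rank ∂_1 = 5 − 4 = 1, and the invariant factors of ∂_1 are all 1, so H_0 ≅ Z.
  H_1: rank ker ∂_1 − rank ∂_2 = (9 − 4) − 5 = 0, and the invariant factors of ∂_2 are all 1, so H_1 ≅ 0.
  H_2: rank ker ∂_2 − rank ∂_3 = (6 − 5) − 0 = 1, and there is no ∂_3, so H_2 ≅ Z.

(K is a triangulation of the 2-sphere S^2.)

Hence the Betti numbers are b_0 = 1, b_1 = 0, b_2 = 1.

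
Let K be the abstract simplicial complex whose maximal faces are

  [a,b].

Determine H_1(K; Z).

We work with the vertex ordering a < b. The simplices of K, each written with vertices in increasing order, are:

  0-simplices (2): a, b
  1-simplices (1): ab

giving chain groups C_0 ≅ Z^2, C_1 ≅ Z^1.

∂_1: C_1 → C_0 sends each edge [p,q] (with p < q) to q − p.
The 2×1 boundary matrix has rank 1 and Smith normal form diag(1).

Computing H_k = (kernel of ∂_k) / (image of ∂_{k+1}):

  H_1: rank ker ∂_1 − rank ∂_2 = (1 − 1) − 0 = 0, and there is no ∂_2, so H_1 = 0.

H_1 = 0.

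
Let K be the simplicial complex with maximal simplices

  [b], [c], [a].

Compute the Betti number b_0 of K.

b_0 = 3.

Take the total order a < b < c on the vertex set. Then K (dimension 0) consists of the simplices:

  0-simplices (3): a, b, c

giving chain groups C_0 ≅ Z^3.

Computing H_k = (kernel of ∂_k) / (image of ∂_{k+1}):

  H_0: rank C_0 − rank ∂_1 = 3 − 0 = 3, and there is no ∂_1, so H_0 ≅ Z^3.

(K is a triangulation of a set of 3 points.)

Hence the Betti numbers are b_0 = 3.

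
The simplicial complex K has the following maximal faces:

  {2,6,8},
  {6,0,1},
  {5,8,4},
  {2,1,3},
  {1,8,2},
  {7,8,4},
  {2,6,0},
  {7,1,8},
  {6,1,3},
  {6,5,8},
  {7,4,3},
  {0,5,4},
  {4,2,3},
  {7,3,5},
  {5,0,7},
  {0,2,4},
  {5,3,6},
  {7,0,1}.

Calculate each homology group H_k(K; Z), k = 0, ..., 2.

Fix the vertex order 0 < 1 < 2 < 3 < 4 < 5 < 6 < 7 < 8 and write every simplex with vertices in increasing order. Then dim K = 2 and the simplices of K are:

  0-simplices (9): [0], [1], [2], [3], [4], [5], [6], [7], [8]
  1-simplices (27): (27 of them)
  2-simplices (18): [0,1,6], [0,1,7], [0,2,4], [0,2,6], [0,4,5], [0,5,7], [1,2,3], [1,2,8], [1,3,6], [1,7,8], [2,3,4], [2,6,8], [3,4,7], [3,5,6], [3,5,7], [4,5,8], [4,7,8], [5,6,8]

Hence C_0 ≅ Z^9, C_1 ≅ Z^27, C_2 ≅ Z^18.

The boundary map ∂_1: C_1 → C_0 is given by ∂[p,q] = [q] − [p].
The 9×27 boundary matrix has rank 8 and Smith normal form diag(1,1,1,1,1,1,1,1).

Boundary ∂_2: C_2 → C_1 maps a triangle to the signed sum of its edges. For instance
  ∂[0,5,7] = [5,7] − [0,7] + [0,5],
  ∂[2,6,8] = [6,8] − [2,8] + [2,6].
The resulting 27×18 matrix has rank 18, and its Smith normal form has invariant factors (1,1,1,1,1,1,1,1,1,1,1,1,1,1,1,1,1,2).

Reading off H_k = ker ∂_k / im ∂_{k+1}:

  H_0: rank C_0 − rank ∂_1 = 9 − 8 = 1, and the invariant factors of ∂_1 are all 1, so H_0 ≅ Z.
  H_1: rank ker ∂_1 − rank ∂_2 = (27 − 8) − 18 = 1, and ∂_2 has invariant factor 2 > 1, so H_1 ≅ Z ⊕ Z/2.
  H_2: rank ker ∂_2 − rank ∂_3 = (18 − 18) − 0 = 0, and there is no ∂_3, so H_2 ≅ 0.

H_0 ≅ Z,  H_1 ≅ Z ⊕ Z/2,  H_2 = 0.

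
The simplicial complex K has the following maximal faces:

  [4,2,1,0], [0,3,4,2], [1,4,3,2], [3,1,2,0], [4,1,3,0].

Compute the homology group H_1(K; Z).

We work with the vertex ordering 0 < 1 < 2 < 3 < 4. The simplices of K, each written with vertices in increasing order, are:

  0-simplices (5): [0], [1], [2], [3], [4]
  1-simplices (10): [0,1], [0,2], [0,3], [0,4], [1,2], [1,3], [1,4], [2,3], [2,4], [3,4]
  2-simplices (10): [0,1,2], [0,1,3], [0,1,4], [0,2,3], [0,2,4], [0,3,4], [1,2,3], [1,2,4], [1,3,4], [2,3,4]
  3-simplices (5): [0,1,2,3], [0,1,2,4], [0,1,3,4], [0,2,3,4], [1,2,3,4]

Hence C_0 ≅ Z^5, C_1 ≅ Z^10, C_2 ≅ Z^10, C_3 ≅ Z^5.

∂_1: C_1 → C_0 is given by ∂[p,q] = [q] − [p]. For instance
  ∂[0,1] = [1] − [0].
The resulting 5×10 matrix has rank 4, and its Smith normal form has invariant factors (1,1,1,1).

The boundary map ∂_2: C_2 → C_1 sends each 2-simplex [p,q,r] to [q,r] − [p,r] + [p,q]. For instance
  ∂[2,3,4] = [3,4] − [2,4] + [2,3],
  ∂[0,1,3] = [1,3] − [0,3] + [0,1].
The 10×10 boundary matrix has rank 6 and Smith normal form diag(1,1,1,1,1,1).

The boundary map ∂_3: C_3 → C_2 sends each 3-simplex σ to the alternating sum Σ_i (−1)^i (σ with its i-th vertex removed). For instance
  ∂[0,1,2,3] = [1,2,3] − [0,2,3] + [0,1,3] − [0,1,2],
  ∂[1,2,3,4] = [2,3,4] − [1,3,4] + [1,2,4] − [1,2,3].
The 10×5 boundary matrix has rank 4 and Smith normal form diag(1,1,1,1).

Reading off H_k = ker ∂_k / im ∂_{k+1}:

  H_1: rank ker ∂_1 − rank ∂_2 = (10 − 4) − 6 = 0, and the invariant factors of ∂_2 are all 1, so H_1 = 0.

H_1 ≅ 0.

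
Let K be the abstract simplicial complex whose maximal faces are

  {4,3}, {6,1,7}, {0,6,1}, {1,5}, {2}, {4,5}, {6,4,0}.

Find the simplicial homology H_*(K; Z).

H_0 ≅ Z^2,  H_1 ≅ Z,  H_2 = 0.

We work with the vertex ordering 0 < 1 < 2 < 3 < 4 < 5 < 6 < 7. The simplices of K, each written with vertices in increasing order, are:

  0-simplices (8): [0], [1], [2], [3], [4], [5], [6], [7]
  1-simplices (10): [0,1], [0,4], [0,6], [1,5], [1,6], [1,7], [3,4], [4,5], [4,6], [6,7]
  2-simplices (3): [0,1,6], [0,4,6], [1,6,7]

so the chain groups are C_0 ≅ Z^8, C_1 ≅ Z^10, C_2 ≅ Z^3.

The boundary map ∂_1: C_1 → C_0 is given by ∂[p,q] = [q] − [p].
The 8×10 boundary matrix has rank 6 and Smith normal form diag(1,1,1,1,1,1).

Boundary ∂_2: C_2 → C_1 sends each 2-simplex [p,q,r] to [q,r] − [p,r] + [p,q]. For instance
  ∂[0,1,6] = [1,6] − [0,6] + [0,1],
  ∂[1,6,7] = [6,7] − [1,7] + [1,6].
The resulting 10×3 matrix has rank 3, and its Smith normal form has invariant factors (1,1,1).

Now H_k = ker ∂_k / im ∂_{k+1}, so:

  H_0: rank C_0 − rank ∂_1 = 8 − 6 = 2, and the invariant factors of ∂_1 are all 1, so H_0 = Z^2.
  H_1: rank ker ∂_1 − rank ∂_2 = (10 − 6) − 3 = 1, and the invariant factors of ∂_2 are all 1, so H_1 = Z.
  H_2: rank ker ∂_2 − rank ∂_3 = (3 − 3) − 0 = 0, and there is no ∂_3, so H_2 = 0.

As a check, the Euler characteristic is 8 − 10 + 3 = 1, which agrees with 2 − 1 + 0 = 1.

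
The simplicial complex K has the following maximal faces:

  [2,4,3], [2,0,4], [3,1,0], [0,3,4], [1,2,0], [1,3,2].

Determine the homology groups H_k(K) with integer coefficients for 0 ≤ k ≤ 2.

H_0 = Z,  H_1 = 0,  H_2 = Z.

We work with the vertex ordering 0 < 1 < 2 < 3 < 4. The simplices of K, each written with vertices in increasing order, are:

  0-simplices (5): [0], [1], [2], [3], [4]
  1-simplices (9): [0,1], [0,2], [0,3], [0,4], [1,2], [1,3], [2,3], [2,4], [3,4]
  2-simplices (6): [0,1,2], [0,1,3], [0,2,4], [0,3,4], [1,2,3], [2,3,4]

giving chain groups C_0 ≅ Z^5, C_1 ≅ Z^9, C_2 ≅ Z^6.

∂_1: C_1 → C_0 sends each edge [p,q] (with p < q) to q − p. For instance
  ∂[3,4] = [4] − [3].
The resulting 5×9 matrix has rank 4, and its Smith normal form has invariant factors (1,1,1,1).

∂_2: C_2 → C_1 maps a triangle to the signed sum of its edges. For instance
  ∂[0,1,3] = [1,3] − [0,3] + [0,1],
  ∂[0,3,4] = [3,4] − [0,4] + [0,3].
As a 9×6 matrix over Z this has rank 5, with invariant factors (1,1,1,1,1).

Reading off H_k = ker ∂_k / im ∂_{k+1}:

  H_0: rank C_0 − rank ∂_1 = 5 − 4 = 1, and the invariant factors of ∂_1 are all 1, so H_0 = Z.
  H_1: rank ker ∂_1 − rank ∂_2 = (9 − 4) − 5 = 0, and the invariant factors of ∂_2 are all 1, so H_1 = 0.
  H_2: rank ker ∂_2 − rank ∂_3 = (6 − 5) − 0 = 1, and there is no ∂_3, so H_2 = Z.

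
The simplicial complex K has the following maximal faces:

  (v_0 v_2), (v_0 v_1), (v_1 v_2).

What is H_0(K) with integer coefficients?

H_0 ≅ Z.

Take the total order v_0 < v_1 < v_2 on the vertex set. Then K (dimension 1) consists of the simplices:

  0-simplices (3): [v_0], [v_1], [v_2]
  1-simplices (3): [v_0,v_1], [v_0,v_2], [v_1,v_2]

Hence C_0 ≅ Z^3, C_1 ≅ Z^3.

∂_1: C_1 → C_0 sends each edge [p,q] (with p < q) to q − p.
As a 3×3 matrix over Z this has rank 2, with invariant factors (1,1).

Computing H_k = (kernel of ∂_k) / (image of ∂_{k+1}):

  H_0: rank C_0 − rank ∂_1 = 3 − 2 = 1, and the invariant factors of ∂_1 are all 1, so H_0 = Z.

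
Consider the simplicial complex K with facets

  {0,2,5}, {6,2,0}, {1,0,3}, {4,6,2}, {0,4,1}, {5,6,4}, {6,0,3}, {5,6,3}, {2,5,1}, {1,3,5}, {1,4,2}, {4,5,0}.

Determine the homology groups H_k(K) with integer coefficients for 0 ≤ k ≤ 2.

H_0 ≅ Z,  H_1 ≅ Z/2,  H_2 = 0.

K has 7 vertices, 18 edges, 12 triangles.
rank ∂_0 = 0, rank ∂_1 = 6 ⇒ b_0 = 7 − 0 − 6 = 1; all invariant factors of ∂_1 are 1 so no torsion. So H_0 ≅ Z.
rank ∂_1 = 6, rank ∂_2 = 12 ⇒ b_1 = 18 − 6 − 12 = 0; ∂_2 has invariant factor(s) [2] giving torsion. So H_1 ≅ Z/2.
rank ∂_2 = 12, rank ∂_3 = 0 ⇒ b_2 = 12 − 12 − 0 = 0. So H_2 ≅ 0.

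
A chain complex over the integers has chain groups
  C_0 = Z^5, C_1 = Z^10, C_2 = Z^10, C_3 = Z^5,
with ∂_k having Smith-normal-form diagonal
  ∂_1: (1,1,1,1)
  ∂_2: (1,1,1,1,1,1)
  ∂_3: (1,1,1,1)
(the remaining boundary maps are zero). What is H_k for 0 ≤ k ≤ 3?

H_0 ≅ Z,  H_1 = 0,  H_2 = 0,  H_3 ≅ Z.

H_0: b_0 = 5 − 0 − 4 = 1; torsion from ∂_1 factors > 1: none. So H_0 ≅ Z.
H_1: b_1 = 10 − 4 − 6 = 0; torsion from ∂_2 factors > 1: none. So H_1 ≅ 0.
H_2: b_2 = 10 − 6 − 4 = 0; torsion from ∂_3 factors > 1: none. So H_2 ≅ 0.
H_3: b_3 = 5 − 4 − 0 = 1; torsion from ∂_4 factors > 1: none. So H_3 ≅ Z.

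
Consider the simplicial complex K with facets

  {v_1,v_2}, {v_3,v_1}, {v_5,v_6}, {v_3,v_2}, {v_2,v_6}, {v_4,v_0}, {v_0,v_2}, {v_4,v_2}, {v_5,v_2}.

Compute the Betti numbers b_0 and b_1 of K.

We work with the vertex ordering v_0 < v_1 < v_2 < v_3 < v_4 < v_5 < v_6. The simplices of K, each written with vertices in increasing order, are:

  0-simplices (7): [v_0], [v_1], [v_2], [v_3], [v_4], [v_5], [v_6]
  1-simplices (9): [v_0,v_2], [v_0,v_4], [v_1,v_2], [v_1,v_3], [v_2,v_3], [v_2,v_4], [v_2,v_5], [v_2,v_6], [v_5,v_6]

giving chain groups C_0 ≅ Z^7, C_1 ≅ Z^9.

The boundary map ∂_1: C_1 → C_0 sends each edge [p,q] (with p < q) to q − p. For instance
  ∂[v_2,v_4] = [v_4] − [v_2].
The 7×9 boundary matrix has rank 6 and Smith normal form diag(1,1,1,1,1,1).

Computing H_k = (kernel of ∂_k) / (image of ∂_{k+1}):

  H_0: rank C_0 − rank ∂_1 = 7 − 6 = 1, and the invariant factors of ∂_1 are all 1, so H_0 = Z.
  H_1: rank ker ∂_1 − rank ∂_2 = (9 − 6) − 0 = 3, and there is no ∂_2, so H_1 = Z^3.

As a check, the Euler characteristic is 7 − 9 = -2, which agrees with 1 − 3 = -2.

Hence the Betti numbers are b_0 = 1, b_1 = 3.

b_0 = 1, b_1 = 3.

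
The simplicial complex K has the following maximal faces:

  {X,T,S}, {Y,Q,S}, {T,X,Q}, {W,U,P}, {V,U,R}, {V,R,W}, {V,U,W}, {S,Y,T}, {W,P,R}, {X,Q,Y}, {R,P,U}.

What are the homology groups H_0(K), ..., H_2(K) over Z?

Take the total order P < Q < R < S < T < U < V < W < X < Y on the vertex set. Then K (dimension 2) consists of the simplices:

  0-simplices (10): P, Q, R, S, T, U, V, W, X, Y
  1-simplices (19): PR, PU, PW, QS, QT, QX, QY, RU, RV, RW, ST, SX, SY, TX, TY, UV, UW, VW, XY
  2-simplices (11): PRU, PRW, PUW, QSY, QTX, QXY, RUV, RVW, STX, STY, UVW

Hence C_0 ≅ Z^10, C_1 ≅ Z^19, C_2 ≅ Z^11.

The boundary map ∂_1: C_1 → C_0 maps an edge to its endpoints' difference, ∂[p,q] = q − p.
The 10×19 boundary matrix has rank 8 and Smith normal form diag(1,1,1,1,1,1,1,1).

∂_2: C_2 → C_1 sends each 2-simplex [p,q,r] to [q,r] − [p,r] + [p,q]. For instance
  ∂RUV = UV − RV + RU,
  ∂PUW = UW − PW + PU.
As a 19×11 matrix over Z this has rank 10, with invariant factors (1,1,1,1,1,1,1,1,1,1).

Reading off H_k = ker ∂_k / im ∂_{k+1}:

  H_0: rank C_0 − rank ∂_1 = 10 − 8 = 2, and the invariant factors of ∂_1 are all 1, so H_0 = Z^2.
  H_1: rank ker ∂_1 − rank ∂_2 = (19 − 8) − 10 = 1, and the invariant factors of ∂_2 are all 1, so H_1 = Z.
  H_2: rank ker ∂_2 − rank ∂_3 = (11 − 10) − 0 = 1, and there is no ∂_3, so H_2 = Z.

As a check, the Euler characteristic is 10 − 19 + 11 = 2, which agrees with 2 − 1 + 1 = 2.

H_0 = Z^2,  H_1 = Z,  H_2 = Z.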